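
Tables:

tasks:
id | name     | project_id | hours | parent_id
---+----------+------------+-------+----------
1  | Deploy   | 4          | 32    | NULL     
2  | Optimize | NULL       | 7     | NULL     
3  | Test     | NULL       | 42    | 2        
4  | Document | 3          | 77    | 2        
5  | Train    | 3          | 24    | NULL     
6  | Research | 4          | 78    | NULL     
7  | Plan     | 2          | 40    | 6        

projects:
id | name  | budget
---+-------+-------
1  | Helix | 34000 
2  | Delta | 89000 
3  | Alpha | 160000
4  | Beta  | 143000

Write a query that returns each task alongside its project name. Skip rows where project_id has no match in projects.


INNER JOIN keeps only tasks rows whose project_id matches an id in projects. Walk through each task:
  - task 1 (Deploy): project_id=4 -> matches Beta
  - task 2 (Optimize): project_id=NULL, no match -> dropped
  - task 3 (Test): project_id=NULL, no match -> dropped
  - task 4 (Document): project_id=3 -> matches Alpha
  - task 5 (Train): project_id=3 -> matches Alpha
  - task 6 (Research): project_id=4 -> matches Beta
  - task 7 (Plan): project_id=2 -> matches Delta
So 2 of 7 rows are dropped.

SQL:
SELECT a.name, b.name AS project
FROM tasks a
INNER JOIN projects b ON a.project_id = b.id

Result:
name     | project
---------+--------
Deploy   | Beta   
Document | Alpha  
Train    | Alpha  
Research | Beta   
Plan     | Delta  


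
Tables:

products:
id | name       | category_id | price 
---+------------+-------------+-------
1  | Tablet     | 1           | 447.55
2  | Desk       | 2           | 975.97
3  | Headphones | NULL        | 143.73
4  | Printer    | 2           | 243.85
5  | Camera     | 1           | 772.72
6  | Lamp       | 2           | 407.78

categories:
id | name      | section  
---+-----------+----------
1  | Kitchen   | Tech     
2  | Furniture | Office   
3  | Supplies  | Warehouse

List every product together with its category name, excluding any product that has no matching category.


INNER JOIN keeps only products rows whose category_id matches an id in categories. Walk through each product:
  - product 1 (Tablet): category_id=1 -> matches Kitchen
  - product 2 (Desk): category_id=2 -> matches Furniture
  - product 3 (Headphones): category_id=NULL, no match -> dropped
  - product 4 (Printer): category_id=2 -> matches Furniture
  - product 5 (Camera): category_id=1 -> matches Kitchen
  - product 6 (Lamp): category_id=2 -> matches Furniture
So 1 of 6 rows is dropped.

SQL:
SELECT a.name, b.name AS category
FROM products a
INNER JOIN categories b ON a.category_id = b.id

Result:
name    | category 
--------+----------
Tablet  | Kitchen  
Desk    | Furniture
Printer | Furniture
Camera  | Kitchen  
Lamp    | Furniture


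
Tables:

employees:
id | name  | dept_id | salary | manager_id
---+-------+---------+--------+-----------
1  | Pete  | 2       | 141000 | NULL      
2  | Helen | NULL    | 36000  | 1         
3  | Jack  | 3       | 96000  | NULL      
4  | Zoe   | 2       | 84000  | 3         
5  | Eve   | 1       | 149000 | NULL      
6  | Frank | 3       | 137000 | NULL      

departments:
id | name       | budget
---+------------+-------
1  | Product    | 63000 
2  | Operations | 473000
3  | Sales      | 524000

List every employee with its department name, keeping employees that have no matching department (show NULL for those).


LEFT JOIN keeps every row from employees (the left table); where dept_id has no match in departments, the department columns become NULL. Walk through each employee:
  - employee 1 (Pete): dept_id=2 -> matches Operations
  - employee 2 (Helen): dept_id=NULL, no match -> kept with NULL
  - employee 3 (Jack): dept_id=3 -> matches Sales
  - employee 4 (Zoe): dept_id=2 -> matches Operations
  - employee 5 (Eve): dept_id=1 -> matches Product
  - employee 6 (Frank): dept_id=3 -> matches Sales
All 6 rows appear; 1 has NULL department.

SQL:
SELECT a.name, b.name AS department
FROM employees a
LEFT JOIN departments b ON a.dept_id = b.id

Result:
name  | department
------+-----------
Pete  | Operations
Helen | NULL      
Jack  | Sales     
Zoe   | Operations
Eve   | Product   
Frank | Sales     


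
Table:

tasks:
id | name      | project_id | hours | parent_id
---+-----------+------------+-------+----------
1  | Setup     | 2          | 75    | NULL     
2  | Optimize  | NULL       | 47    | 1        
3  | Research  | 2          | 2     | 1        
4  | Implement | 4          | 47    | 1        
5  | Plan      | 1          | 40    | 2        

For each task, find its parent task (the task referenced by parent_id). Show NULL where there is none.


This is a self-join: tasks is joined to a second copy of itself, matching each row's parent_id to another row's id. Use LEFT JOIN so rows with parent_id=NULL are kept.
  - task 1 (Setup): parent_id=NULL -> NULL
  - task 2 (Optimize): parent_id=1 -> Setup
  - task 3 (Research): parent_id=1 -> Setup
  - task 4 (Implement): parent_id=1 -> Setup
  - task 5 (Plan): parent_id=2 -> Optimize

SQL:
SELECT a.name AS item, b.name AS parent
FROM tasks a
LEFT JOIN tasks b ON a.parent_id = b.id

Result:
item      | parent  
----------+---------
Setup     | NULL    
Optimize  | Setup   
Research  | Setup   
Implement | Setup   
Plan      | Optimize


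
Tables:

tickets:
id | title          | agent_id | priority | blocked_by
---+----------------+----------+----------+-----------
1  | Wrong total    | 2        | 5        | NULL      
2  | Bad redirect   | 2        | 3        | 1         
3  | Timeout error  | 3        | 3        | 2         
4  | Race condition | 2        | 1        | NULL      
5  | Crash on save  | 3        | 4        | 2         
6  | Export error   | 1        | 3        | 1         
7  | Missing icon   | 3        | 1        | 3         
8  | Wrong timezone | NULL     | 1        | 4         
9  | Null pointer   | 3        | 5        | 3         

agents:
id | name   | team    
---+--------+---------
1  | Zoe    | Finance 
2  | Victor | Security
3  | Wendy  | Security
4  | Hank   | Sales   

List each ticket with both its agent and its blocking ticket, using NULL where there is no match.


Two LEFT JOINs from the same base table tickets: one to agents via agent_id, one to tickets itself via blocked_by. Both are LEFT so every ticket is preserved.
Match against agents:
  - ticket 1 (Wrong total): agent_id=2 -> matches Victor
  - ticket 2 (Bad redirect): agent_id=2 -> matches Victor
  - ticket 3 (Timeout error): agent_id=3 -> matches Wendy
  - ticket 4 (Race condition): agent_id=2 -> matches Victor
  - ticket 5 (Crash on save): agent_id=3 -> matches Wendy
  - ticket 6 (Export error): agent_id=1 -> matches Zoe
  - ticket 7 (Missing icon): agent_id=3 -> matches Wendy
  - ticket 8 (Wrong timezone): agent_id=NULL, no match -> kept with NULL
  - ticket 9 (Null pointer): agent_id=3 -> matches Wendy
Match against tickets (self):
  - ticket 1 (Wrong total): blocked_by=NULL -> NULL
  - ticket 2 (Bad redirect): blocked_by=1 -> Wrong total
  - ticket 3 (Timeout error): blocked_by=2 -> Bad redirect
  - ticket 4 (Race condition): blocked_by=NULL -> NULL
  - ticket 5 (Crash on save): blocked_by=2 -> Bad redirect
  - ticket 6 (Export error): blocked_by=1 -> Wrong total
  - ticket 7 (Missing icon): blocked_by=3 -> Timeout error
  - ticket 8 (Wrong timezone): blocked_by=4 -> Race condition
  - ticket 9 (Null pointer): blocked_by=3 -> Timeout error

SQL:
SELECT a.title, b.name AS agent, c.title AS blocked_by
FROM tickets a
LEFT JOIN agents b ON a.agent_id = b.id
LEFT JOIN tickets c ON a.blocked_by = c.id

Result:
title          | agent  | blocked_by    
---------------+--------+---------------
Wrong total    | Victor | NULL          
Bad redirect   | Victor | Wrong total   
Timeout error  | Wendy  | Bad redirect  
Race condition | Victor | NULL          
Crash on save  | Wendy  | Bad redirect  
Export error   | Zoe    | Wrong total   
Missing icon   | Wendy  | Timeout error 
Wrong timezone | NULL   | Race condition
Null pointer   | Wendy  | Timeout error 


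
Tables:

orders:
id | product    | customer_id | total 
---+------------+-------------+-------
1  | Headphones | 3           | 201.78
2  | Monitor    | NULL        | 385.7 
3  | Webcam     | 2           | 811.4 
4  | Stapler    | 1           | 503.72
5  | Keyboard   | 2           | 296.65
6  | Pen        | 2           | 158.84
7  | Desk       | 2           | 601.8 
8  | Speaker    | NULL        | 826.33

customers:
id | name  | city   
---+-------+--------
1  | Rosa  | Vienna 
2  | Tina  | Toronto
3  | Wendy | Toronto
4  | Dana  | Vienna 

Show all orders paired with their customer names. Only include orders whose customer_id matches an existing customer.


INNER JOIN keeps only orders rows whose customer_id matches an id in customers. Walk through each order:
  - order 1 (Headphones): customer_id=3 -> matches Wendy
  - order 2 (Monitor): customer_id=NULL, no match -> dropped
  - order 3 (Webcam): customer_id=2 -> matches Tina
  - order 4 (Stapler): customer_id=1 -> matches Rosa
  - order 5 (Keyboard): customer_id=2 -> matches Tina
  - order 6 (Pen): customer_id=2 -> matches Tina
  - order 7 (Desk): customer_id=2 -> matches Tina
  - order 8 (Speaker): customer_id=NULL, no match -> dropped
So 2 of 8 rows are dropped.

SQL:
SELECT a.product, b.name AS customer
FROM orders a
INNER JOIN customers b ON a.customer_id = b.id

Result:
product    | customer
-----------+---------
Headphones | Wendy   
Webcam     | Tina    
Stapler    | Rosa    
Keyboard   | Tina    
Pen        | Tina    
Desk       | Tina    


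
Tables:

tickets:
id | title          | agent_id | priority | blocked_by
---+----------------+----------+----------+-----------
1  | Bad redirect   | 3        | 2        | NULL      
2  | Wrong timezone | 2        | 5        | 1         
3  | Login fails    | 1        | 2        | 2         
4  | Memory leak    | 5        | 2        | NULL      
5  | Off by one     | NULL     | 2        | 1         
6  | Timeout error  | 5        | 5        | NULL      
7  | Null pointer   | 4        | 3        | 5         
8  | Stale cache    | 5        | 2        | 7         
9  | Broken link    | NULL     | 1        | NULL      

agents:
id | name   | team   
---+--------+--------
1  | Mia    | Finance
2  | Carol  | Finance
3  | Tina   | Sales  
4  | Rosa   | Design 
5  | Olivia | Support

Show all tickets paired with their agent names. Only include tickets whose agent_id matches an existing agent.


INNER JOIN keeps only tickets rows whose agent_id matches an id in agents. Walk through each ticket:
  - ticket 1 (Bad redirect): agent_id=3 -> matches Tina
  - ticket 2 (Wrong timezone): agent_id=2 -> matches Carol
  - ticket 3 (Login fails): agent_id=1 -> matches Mia
  - ticket 4 (Memory leak): agent_id=5 -> matches Olivia
  - ticket 5 (Off by one): agent_id=NULL, no match -> dropped
  - ticket 6 (Timeout error): agent_id=5 -> matches Olivia
  - ticket 7 (Null pointer): agent_id=4 -> matches Rosa
  - ticket 8 (Stale cache): agent_id=5 -> matches Olivia
  - ticket 9 (Broken link): agent_id=NULL, no match -> dropped
So 2 of 9 rows are dropped.

SQL:
SELECT a.title, b.name AS agent
FROM tickets a
INNER JOIN agents b ON a.agent_id = b.id

Result:
title          | agent 
---------------+-------
Bad redirect   | Tina  
Wrong timezone | Carol 
Login fails    | Mia   
Memory leak    | Olivia
Timeout error  | Olivia
Null pointer   | Rosa  
Stale cache    | Olivia


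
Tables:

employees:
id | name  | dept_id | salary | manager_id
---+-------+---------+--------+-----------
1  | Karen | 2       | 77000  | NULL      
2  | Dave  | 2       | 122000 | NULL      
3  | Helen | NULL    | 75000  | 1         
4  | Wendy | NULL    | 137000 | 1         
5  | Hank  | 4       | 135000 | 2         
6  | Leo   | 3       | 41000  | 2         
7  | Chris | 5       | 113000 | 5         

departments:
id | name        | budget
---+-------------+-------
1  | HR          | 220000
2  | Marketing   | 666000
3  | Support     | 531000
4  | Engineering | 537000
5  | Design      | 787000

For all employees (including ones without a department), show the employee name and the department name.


LEFT JOIN keeps every row from employees (the left table); where dept_id has no match in departments, the department columns become NULL. Walk through each employee:
  - employee 1 (Karen): dept_id=2 -> matches Marketing
  - employee 2 (Dave): dept_id=2 -> matches Marketing
  - employee 3 (Helen): dept_id=NULL, no match -> kept with NULL
  - employee 4 (Wendy): dept_id=NULL, no match -> kept with NULL
  - employee 5 (Hank): dept_id=4 -> matches Engineering
  - employee 6 (Leo): dept_id=3 -> matches Support
  - employee 7 (Chris): dept_id=5 -> matches Design
All 7 rows appear; 2 have NULL department.

SQL:
SELECT a.name, b.name AS department
FROM employees a
LEFT JOIN departments b ON a.dept_id = b.id

Result:
name  | department 
------+------------
Karen | Marketing  
Dave  | Marketing  
Helen | NULL       
Wendy | NULL       
Hank  | Engineering
Leo   | Support    
Chris | Design     


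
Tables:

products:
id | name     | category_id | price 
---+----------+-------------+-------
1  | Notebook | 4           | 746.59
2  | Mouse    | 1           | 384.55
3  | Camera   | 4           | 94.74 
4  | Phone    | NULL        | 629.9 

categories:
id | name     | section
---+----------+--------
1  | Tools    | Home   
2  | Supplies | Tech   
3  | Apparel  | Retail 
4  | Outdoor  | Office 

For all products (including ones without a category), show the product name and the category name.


LEFT JOIN keeps every row from products (the left table); where category_id has no match in categories, the category columns become NULL. Walk through each product:
  - product 1 (Notebook): category_id=4 -> matches Outdoor
  - product 2 (Mouse): category_id=1 -> matches Tools
  - product 3 (Camera): category_id=4 -> matches Outdoor
  - product 4 (Phone): category_id=NULL, no match -> kept with NULL
All 4 rows appear; 1 has NULL category.

SQL:
SELECT a.name, b.name AS category
FROM products a
LEFT JOIN categories b ON a.category_id = b.id

Result:
name     | category
---------+---------
Notebook | Outdoor 
Mouse    | Tools   
Camera   | Outdoor 
Phone    | NULL    


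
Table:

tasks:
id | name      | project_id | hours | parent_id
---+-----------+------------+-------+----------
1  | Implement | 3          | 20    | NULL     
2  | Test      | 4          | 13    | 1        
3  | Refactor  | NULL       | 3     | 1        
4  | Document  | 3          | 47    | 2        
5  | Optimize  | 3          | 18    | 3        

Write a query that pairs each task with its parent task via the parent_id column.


This is a self-join: tasks is joined to a second copy of itself, matching each row's parent_id to another row's id. Use LEFT JOIN so rows with parent_id=NULL are kept.
  - task 1 (Implement): parent_id=NULL -> NULL
  - task 2 (Test): parent_id=1 -> Implement
  - task 3 (Refactor): parent_id=1 -> Implement
  - task 4 (Document): parent_id=2 -> Test
  - task 5 (Optimize): parent_id=3 -> Refactor

SQL:
SELECT a.name AS item, b.name AS parent
FROM tasks a
LEFT JOIN tasks b ON a.parent_id = b.id

Result:
item      | parent   
----------+----------
Implement | NULL     
Test      | Implement
Refactor  | Implement
Document  | Test     
Optimize  | Refactor 


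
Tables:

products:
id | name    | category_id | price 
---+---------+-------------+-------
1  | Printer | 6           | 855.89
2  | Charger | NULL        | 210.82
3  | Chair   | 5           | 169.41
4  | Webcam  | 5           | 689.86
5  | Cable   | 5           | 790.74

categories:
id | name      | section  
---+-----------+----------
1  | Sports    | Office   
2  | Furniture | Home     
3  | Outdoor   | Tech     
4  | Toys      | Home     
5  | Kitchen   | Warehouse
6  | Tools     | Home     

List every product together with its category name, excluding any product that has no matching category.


INNER JOIN keeps only products rows whose category_id matches an id in categories. Walk through each product:
  - product 1 (Printer): category_id=6 -> matches Tools
  - product 2 (Charger): category_id=NULL, no match -> dropped
  - product 3 (Chair): category_id=5 -> matches Kitchen
  - product 4 (Webcam): category_id=5 -> matches Kitchen
  - product 5 (Cable): category_id=5 -> matches Kitchen
So 1 of 5 rows is dropped.

SQL:
SELECT a.name, b.name AS category
FROM products a
INNER JOIN categories b ON a.category_id = b.id

Result:
name    | category
--------+---------
Printer | Tools   
Chair   | Kitchen 
Webcam  | Kitchen 
Cable   | Kitchen 


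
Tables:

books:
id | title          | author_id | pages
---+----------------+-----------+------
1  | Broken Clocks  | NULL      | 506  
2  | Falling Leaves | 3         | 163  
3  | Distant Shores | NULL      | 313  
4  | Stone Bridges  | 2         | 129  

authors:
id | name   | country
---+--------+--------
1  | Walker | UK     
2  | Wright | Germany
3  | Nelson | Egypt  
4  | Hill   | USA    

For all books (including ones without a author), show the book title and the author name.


LEFT JOIN keeps every row from books (the left table); where author_id has no match in authors, the author columns become NULL. Walk through each book:
  - book 1 (Broken Clocks): author_id=NULL, no match -> kept with NULL
  - book 2 (Falling Leaves): author_id=3 -> matches Nelson
  - book 3 (Distant Shores): author_id=NULL, no match -> kept with NULL
  - book 4 (Stone Bridges): author_id=2 -> matches Wright
All 4 rows appear; 2 have NULL author.

SQL:
SELECT a.title, b.name AS author
FROM books a
LEFT JOIN authors b ON a.author_id = b.id

Result:
title          | author
---------------+-------
Broken Clocks  | NULL  
Falling Leaves | Nelson
Distant Shores | NULL  
Stone Bridges  | Wright


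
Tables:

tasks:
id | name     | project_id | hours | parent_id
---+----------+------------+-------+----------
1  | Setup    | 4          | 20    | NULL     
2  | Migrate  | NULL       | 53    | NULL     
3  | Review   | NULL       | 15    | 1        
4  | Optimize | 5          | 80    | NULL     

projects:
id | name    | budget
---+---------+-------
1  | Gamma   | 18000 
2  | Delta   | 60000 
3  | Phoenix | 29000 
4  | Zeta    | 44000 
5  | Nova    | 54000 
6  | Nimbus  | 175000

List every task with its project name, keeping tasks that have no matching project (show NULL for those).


LEFT JOIN keeps every row from tasks (the left table); where project_id has no match in projects, the project columns become NULL. Walk through each task:
  - task 1 (Setup): project_id=4 -> matches Zeta
  - task 2 (Migrate): project_id=NULL, no match -> kept with NULL
  - task 3 (Review): project_id=NULL, no match -> kept with NULL
  - task 4 (Optimize): project_id=5 -> matches Nova
All 4 rows appear; 2 have NULL project.

SQL:
SELECT a.name, b.name AS project
FROM tasks a
LEFT JOIN projects b ON a.project_id = b.id

Result:
name     | project
---------+--------
Setup    | Zeta   
Migrate  | NULL   
Review   | NULL   
Optimize | Nova   


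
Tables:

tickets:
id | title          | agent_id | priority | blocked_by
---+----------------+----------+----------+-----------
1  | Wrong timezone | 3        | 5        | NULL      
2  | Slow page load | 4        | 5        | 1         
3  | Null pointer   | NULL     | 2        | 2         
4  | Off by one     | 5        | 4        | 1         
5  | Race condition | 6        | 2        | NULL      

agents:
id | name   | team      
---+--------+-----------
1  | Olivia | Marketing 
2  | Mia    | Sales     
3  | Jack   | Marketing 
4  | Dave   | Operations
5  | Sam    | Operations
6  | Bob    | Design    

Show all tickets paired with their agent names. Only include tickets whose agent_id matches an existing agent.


INNER JOIN keeps only tickets rows whose agent_id matches an id in agents. Walk through each ticket:
  - ticket 1 (Wrong timezone): agent_id=3 -> matches Jack
  - ticket 2 (Slow page load): agent_id=4 -> matches Dave
  - ticket 3 (Null pointer): agent_id=NULL, no match -> dropped
  - ticket 4 (Off by one): agent_id=5 -> matches Sam
  - ticket 5 (Race condition): agent_id=6 -> matches Bob
So 1 of 5 rows is dropped.

SQL:
SELECT a.title, b.name AS agent
FROM tickets a
INNER JOIN agents b ON a.agent_id = b.id

Result:
title          | agent
---------------+------
Wrong timezone | Jack 
Slow page load | Dave 
Off by one     | Sam  
Race condition | Bob  


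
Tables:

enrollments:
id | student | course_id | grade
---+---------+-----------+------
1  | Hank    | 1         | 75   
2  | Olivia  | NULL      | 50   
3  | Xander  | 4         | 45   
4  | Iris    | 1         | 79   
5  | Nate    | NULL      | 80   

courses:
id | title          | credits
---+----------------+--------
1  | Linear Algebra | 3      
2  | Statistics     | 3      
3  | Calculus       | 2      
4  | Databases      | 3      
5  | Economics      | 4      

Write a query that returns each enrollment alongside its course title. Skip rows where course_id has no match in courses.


INNER JOIN keeps only enrollments rows whose course_id matches an id in courses. Walk through each enrollment:
  - enrollment 1 (Hank): course_id=1 -> matches Linear Algebra
  - enrollment 2 (Olivia): course_id=NULL, no match -> dropped
  - enrollment 3 (Xander): course_id=4 -> matches Databases
  - enrollment 4 (Iris): course_id=1 -> matches Linear Algebra
  - enrollment 5 (Nate): course_id=NULL, no match -> dropped
So 2 of 5 rows are dropped.

SQL:
SELECT a.student, b.title AS course
FROM enrollments a
INNER JOIN courses b ON a.course_id = b.id

Result:
student | course        
--------+---------------
Hank    | Linear Algebra
Xander  | Databases     
Iris    | Linear Algebra


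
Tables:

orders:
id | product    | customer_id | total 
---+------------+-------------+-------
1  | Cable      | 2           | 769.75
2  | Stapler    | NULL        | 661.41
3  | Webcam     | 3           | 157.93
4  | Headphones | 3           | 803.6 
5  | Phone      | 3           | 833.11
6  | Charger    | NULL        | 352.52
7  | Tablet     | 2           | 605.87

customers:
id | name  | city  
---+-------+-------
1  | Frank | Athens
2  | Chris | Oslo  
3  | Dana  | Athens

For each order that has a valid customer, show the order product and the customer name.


INNER JOIN keeps only orders rows whose customer_id matches an id in customers. Walk through each order:
  - order 1 (Cable): customer_id=2 -> matches Chris
  - order 2 (Stapler): customer_id=NULL, no match -> dropped
  - order 3 (Webcam): customer_id=3 -> matches Dana
  - order 4 (Headphones): customer_id=3 -> matches Dana
  - order 5 (Phone): customer_id=3 -> matches Dana
  - order 6 (Charger): customer_id=NULL, no match -> dropped
  - order 7 (Tablet): customer_id=2 -> matches Chris
So 2 of 7 rows are dropped.

SQL:
SELECT a.product, b.name AS customer
FROM orders a
INNER JOIN customers b ON a.customer_id = b.id

Result:
product    | customer
-----------+---------
Cable      | Chris   
Webcam     | Dana    
Headphones | Dana    
Phone      | Dana    
Tablet     | Chris   


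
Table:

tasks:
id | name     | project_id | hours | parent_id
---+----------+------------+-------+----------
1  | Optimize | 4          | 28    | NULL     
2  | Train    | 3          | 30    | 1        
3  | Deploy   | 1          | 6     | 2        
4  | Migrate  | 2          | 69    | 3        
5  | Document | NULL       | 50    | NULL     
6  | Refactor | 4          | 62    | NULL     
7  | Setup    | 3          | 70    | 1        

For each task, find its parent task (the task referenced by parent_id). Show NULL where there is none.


This is a self-join: tasks is joined to a second copy of itself, matching each row's parent_id to another row's id. Use LEFT JOIN so rows with parent_id=NULL are kept.
  - task 1 (Optimize): parent_id=NULL -> NULL
  - task 2 (Train): parent_id=1 -> Optimize
  - task 3 (Deploy): parent_id=2 -> Train
  - task 4 (Migrate): parent_id=3 -> Deploy
  - task 5 (Document): parent_id=NULL -> NULL
  - task 6 (Refactor): parent_id=NULL -> NULL
  - task 7 (Setup): parent_id=1 -> Optimize

SQL:
SELECT a.name AS item, b.name AS parent
FROM tasks a
LEFT JOIN tasks b ON a.parent_id = b.id

Result:
item     | parent  
---------+---------
Optimize | NULL    
Train    | Optimize
Deploy   | Train   
Migrate  | Deploy  
Document | NULL    
Refactor | NULL    
Setup    | Optimize


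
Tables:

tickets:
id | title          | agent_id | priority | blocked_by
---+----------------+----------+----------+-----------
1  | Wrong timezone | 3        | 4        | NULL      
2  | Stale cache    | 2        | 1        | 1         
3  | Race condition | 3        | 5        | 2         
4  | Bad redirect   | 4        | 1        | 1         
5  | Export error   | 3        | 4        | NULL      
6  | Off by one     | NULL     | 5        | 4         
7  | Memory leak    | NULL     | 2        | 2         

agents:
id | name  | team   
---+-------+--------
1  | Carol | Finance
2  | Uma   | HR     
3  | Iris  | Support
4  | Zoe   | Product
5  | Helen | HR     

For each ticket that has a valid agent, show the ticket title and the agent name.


INNER JOIN keeps only tickets rows whose agent_id matches an id in agents. Walk through each ticket:
  - ticket 1 (Wrong timezone): agent_id=3 -> matches Iris
  - ticket 2 (Stale cache): agent_id=2 -> matches Uma
  - ticket 3 (Race condition): agent_id=3 -> matches Iris
  - ticket 4 (Bad redirect): agent_id=4 -> matches Zoe
  - ticket 5 (Export error): agent_id=3 -> matches Iris
  - ticket 6 (Off by one): agent_id=NULL, no match -> dropped
  - ticket 7 (Memory leak): agent_id=NULL, no match -> dropped
So 2 of 7 rows are dropped.

SQL:
SELECT a.title, b.name AS agent
FROM tickets a
INNER JOIN agents b ON a.agent_id = b.id

Result:
title          | agent
---------------+------
Wrong timezone | Iris 
Stale cache    | Uma  
Race condition | Iris 
Bad redirect   | Zoe  
Export error   | Iris 


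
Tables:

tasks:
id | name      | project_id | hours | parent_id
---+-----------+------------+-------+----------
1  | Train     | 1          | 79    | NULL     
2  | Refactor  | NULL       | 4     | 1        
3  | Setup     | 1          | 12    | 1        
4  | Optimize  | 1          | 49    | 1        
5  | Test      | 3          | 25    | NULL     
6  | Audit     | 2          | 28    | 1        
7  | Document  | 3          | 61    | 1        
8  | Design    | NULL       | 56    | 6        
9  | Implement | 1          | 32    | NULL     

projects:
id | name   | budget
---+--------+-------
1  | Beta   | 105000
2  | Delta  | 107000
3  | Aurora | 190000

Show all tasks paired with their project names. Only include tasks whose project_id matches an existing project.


INNER JOIN keeps only tasks rows whose project_id matches an id in projects. Walk through each task:
  - task 1 (Train): project_id=1 -> matches Beta
  - task 2 (Refactor): project_id=NULL, no match -> dropped
  - task 3 (Setup): project_id=1 -> matches Beta
  - task 4 (Optimize): project_id=1 -> matches Beta
  - task 5 (Test): project_id=3 -> matches Aurora
  - task 6 (Audit): project_id=2 -> matches Delta
  - task 7 (Document): project_id=3 -> matches Aurora
  - task 8 (Design): project_id=NULL, no match -> dropped
  - task 9 (Implement): project_id=1 -> matches Beta
So 2 of 9 rows are dropped.

SQL:
SELECT a.name, b.name AS project
FROM tasks a
INNER JOIN projects b ON a.project_id = b.id

Result:
name      | project
----------+--------
Train     | Beta   
Setup     | Beta   
Optimize  | Beta   
Test      | Aurora 
Audit     | Delta  
Document  | Aurora 
Implement | Beta   


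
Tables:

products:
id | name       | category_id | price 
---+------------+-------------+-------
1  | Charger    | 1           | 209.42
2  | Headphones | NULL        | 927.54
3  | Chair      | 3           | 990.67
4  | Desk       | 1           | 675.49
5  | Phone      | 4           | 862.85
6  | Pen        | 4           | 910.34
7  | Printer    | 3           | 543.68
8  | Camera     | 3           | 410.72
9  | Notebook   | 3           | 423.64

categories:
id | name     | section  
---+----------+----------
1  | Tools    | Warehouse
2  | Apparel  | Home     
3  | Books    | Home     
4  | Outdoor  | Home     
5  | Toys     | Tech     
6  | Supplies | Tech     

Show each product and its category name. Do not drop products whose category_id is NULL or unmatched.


LEFT JOIN keeps every row from products (the left table); where category_id has no match in categories, the category columns become NULL. Walk through each product:
  - product 1 (Charger): category_id=1 -> matches Tools
  - product 2 (Headphones): category_id=NULL, no match -> kept with NULL
  - product 3 (Chair): category_id=3 -> matches Books
  - product 4 (Desk): category_id=1 -> matches Tools
  - product 5 (Phone): category_id=4 -> matches Outdoor
  - product 6 (Pen): category_id=4 -> matches Outdoor
  - product 7 (Printer): category_id=3 -> matches Books
  - product 8 (Camera): category_id=3 -> matches Books
  - product 9 (Notebook): category_id=3 -> matches Books
All 9 rows appear; 1 has NULL category.

SQL:
SELECT a.name, b.name AS category
FROM products a
LEFT JOIN categories b ON a.category_id = b.id

Result:
name       | category
-----------+---------
Charger    | Tools   
Headphones | NULL    
Chair      | Books   
Desk       | Tools   
Phone      | Outdoor 
Pen        | Outdoor 
Printer    | Books   
Camera     | Books   
Notebook   | Books   


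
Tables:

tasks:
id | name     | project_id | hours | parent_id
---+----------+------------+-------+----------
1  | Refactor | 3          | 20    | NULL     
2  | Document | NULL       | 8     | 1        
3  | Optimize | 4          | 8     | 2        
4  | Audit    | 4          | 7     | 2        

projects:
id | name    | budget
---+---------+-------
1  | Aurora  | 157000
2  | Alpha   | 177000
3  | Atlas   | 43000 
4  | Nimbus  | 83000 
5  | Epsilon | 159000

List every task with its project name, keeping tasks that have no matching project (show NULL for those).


LEFT JOIN keeps every row from tasks (the left table); where project_id has no match in projects, the project columns become NULL. Walk through each task:
  - task 1 (Refactor): project_id=3 -> matches Atlas
  - task 2 (Document): project_id=NULL, no match -> kept with NULL
  - task 3 (Optimize): project_id=4 -> matches Nimbus
  - task 4 (Audit): project_id=4 -> matches Nimbus
All 4 rows appear; 1 has NULL project.

SQL:
SELECT a.name, b.name AS project
FROM tasks a
LEFT JOIN projects b ON a.project_id = b.id

Result:
name     | project
---------+--------
Refactor | Atlas  
Document | NULL   
Optimize | Nimbus 
Audit    | Nimbus 


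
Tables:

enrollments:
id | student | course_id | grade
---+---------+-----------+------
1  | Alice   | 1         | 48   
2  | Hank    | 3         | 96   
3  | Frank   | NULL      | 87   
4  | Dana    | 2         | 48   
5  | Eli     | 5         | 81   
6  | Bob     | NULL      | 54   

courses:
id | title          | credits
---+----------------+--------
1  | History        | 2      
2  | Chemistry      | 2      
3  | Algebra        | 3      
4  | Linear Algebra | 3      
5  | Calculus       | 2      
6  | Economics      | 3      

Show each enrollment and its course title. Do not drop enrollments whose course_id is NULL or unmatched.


LEFT JOIN keeps every row from enrollments (the left table); where course_id has no match in courses, the course columns become NULL. Walk through each enrollment:
  - enrollment 1 (Alice): course_id=1 -> matches History
  - enrollment 2 (Hank): course_id=3 -> matches Algebra
  - enrollment 3 (Frank): course_id=NULL, no match -> kept with NULL
  - enrollment 4 (Dana): course_id=2 -> matches Chemistry
  - enrollment 5 (Eli): course_id=5 -> matches Calculus
  - enrollment 6 (Bob): course_id=NULL, no match -> kept with NULL
All 6 rows appear; 2 have NULL course.

SQL:
SELECT a.student, b.title AS course
FROM enrollments a
LEFT JOIN courses b ON a.course_id = b.id

Result:
student | course   
--------+----------
Alice   | History  
Hank    | Algebra  
Frank   | NULL     
Dana    | Chemistry
Eli     | Calculus 
Bob     | NULL     


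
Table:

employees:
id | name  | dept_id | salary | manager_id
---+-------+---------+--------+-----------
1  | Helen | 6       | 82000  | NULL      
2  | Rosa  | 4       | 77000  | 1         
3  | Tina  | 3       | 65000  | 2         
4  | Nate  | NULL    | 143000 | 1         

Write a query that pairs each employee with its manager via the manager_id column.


This is a self-join: employees is joined to a second copy of itself, matching each row's manager_id to another row's id. Use LEFT JOIN so rows with manager_id=NULL are kept.
  - employee 1 (Helen): manager_id=NULL -> NULL
  - employee 2 (Rosa): manager_id=1 -> Helen
  - employee 3 (Tina): manager_id=2 -> Rosa
  - employee 4 (Nate): manager_id=1 -> Helen

SQL:
SELECT a.name AS item, b.name AS manager
FROM employees a
LEFT JOIN employees b ON a.manager_id = b.id

Result:
item  | manager
------+--------
Helen | NULL   
Rosa  | Helen  
Tina  | Rosa   
Nate  | Helen  


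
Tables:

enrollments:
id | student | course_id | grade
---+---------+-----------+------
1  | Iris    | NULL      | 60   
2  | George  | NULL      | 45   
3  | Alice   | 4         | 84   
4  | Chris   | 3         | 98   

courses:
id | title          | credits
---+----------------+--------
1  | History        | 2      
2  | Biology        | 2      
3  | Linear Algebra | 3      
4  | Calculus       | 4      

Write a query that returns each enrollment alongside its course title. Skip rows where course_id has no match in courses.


INNER JOIN keeps only enrollments rows whose course_id matches an id in courses. Walk through each enrollment:
  - enrollment 1 (Iris): course_id=NULL, no match -> dropped
  - enrollment 2 (George): course_id=NULL, no match -> dropped
  - enrollment 3 (Alice): course_id=4 -> matches Calculus
  - enrollment 4 (Chris): course_id=3 -> matches Linear Algebra
So 2 of 4 rows are dropped.

SQL:
SELECT a.student, b.title AS course
FROM enrollments a
INNER JOIN courses b ON a.course_id = b.id

Result:
student | course        
--------+---------------
Alice   | Calculus      
Chris   | Linear Algebra


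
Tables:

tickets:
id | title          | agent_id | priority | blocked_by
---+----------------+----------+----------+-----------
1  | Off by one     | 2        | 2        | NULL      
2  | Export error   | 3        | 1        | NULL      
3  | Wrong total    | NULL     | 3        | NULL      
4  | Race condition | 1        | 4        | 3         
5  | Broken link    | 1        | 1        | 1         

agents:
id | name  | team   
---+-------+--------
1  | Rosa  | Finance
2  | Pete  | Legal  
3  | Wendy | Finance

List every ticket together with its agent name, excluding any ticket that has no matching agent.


INNER JOIN keeps only tickets rows whose agent_id matches an id in agents. Walk through each ticket:
  - ticket 1 (Off by one): agent_id=2 -> matches Pete
  - ticket 2 (Export error): agent_id=3 -> matches Wendy
  - ticket 3 (Wrong total): agent_id=NULL, no match -> dropped
  - ticket 4 (Race condition): agent_id=1 -> matches Rosa
  - ticket 5 (Broken link): agent_id=1 -> matches Rosa
So 1 of 5 rows is dropped.

SQL:
SELECT a.title, b.name AS agent
FROM tickets a
INNER JOIN agents b ON a.agent_id = b.id

Result:
title          | agent
---------------+------
Off by one     | Pete 
Export error   | Wendy
Race condition | Rosa 
Broken link    | Rosa 


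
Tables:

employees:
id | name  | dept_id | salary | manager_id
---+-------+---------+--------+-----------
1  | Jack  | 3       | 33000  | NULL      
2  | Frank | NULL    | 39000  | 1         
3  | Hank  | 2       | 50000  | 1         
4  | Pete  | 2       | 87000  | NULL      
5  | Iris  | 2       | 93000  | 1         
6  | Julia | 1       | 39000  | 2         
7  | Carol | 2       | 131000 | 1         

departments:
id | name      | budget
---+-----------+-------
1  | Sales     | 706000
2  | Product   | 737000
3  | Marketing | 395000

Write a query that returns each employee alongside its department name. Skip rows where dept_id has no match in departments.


INNER JOIN keeps only employees rows whose dept_id matches an id in departments. Walk through each employee:
  - employee 1 (Jack): dept_id=3 -> matches Marketing
  - employee 2 (Frank): dept_id=NULL, no match -> dropped
  - employee 3 (Hank): dept_id=2 -> matches Product
  - employee 4 (Pete): dept_id=2 -> matches Product
  - employee 5 (Iris): dept_id=2 -> matches Product
  - employee 6 (Julia): dept_id=1 -> matches Sales
  - employee 7 (Carol): dept_id=2 -> matches Product
So 1 of 7 rows is dropped.

SQL:
SELECT a.name, b.name AS department
FROM employees a
INNER JOIN departments b ON a.dept_id = b.id

Result:
name  | department
------+-----------
Jack  | Marketing 
Hank  | Product   
Pete  | Product   
Iris  | Product   
Julia | Sales     
Carol | Product   


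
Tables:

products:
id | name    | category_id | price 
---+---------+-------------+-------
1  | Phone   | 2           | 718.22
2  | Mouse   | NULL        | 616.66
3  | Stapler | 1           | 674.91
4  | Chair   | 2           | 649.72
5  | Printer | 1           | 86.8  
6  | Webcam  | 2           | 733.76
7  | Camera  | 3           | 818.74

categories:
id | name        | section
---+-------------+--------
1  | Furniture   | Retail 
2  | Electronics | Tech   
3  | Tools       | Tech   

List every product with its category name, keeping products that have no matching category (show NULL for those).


LEFT JOIN keeps every row from products (the left table); where category_id has no match in categories, the category columns become NULL. Walk through each product:
  - product 1 (Phone): category_id=2 -> matches Electronics
  - product 2 (Mouse): category_id=NULL, no match -> kept with NULL
  - product 3 (Stapler): category_id=1 -> matches Furniture
  - product 4 (Chair): category_id=2 -> matches Electronics
  - product 5 (Printer): category_id=1 -> matches Furniture
  - product 6 (Webcam): category_id=2 -> matches Electronics
  - product 7 (Camera): category_id=3 -> matches Tools
All 7 rows appear; 1 has NULL category.

SQL:
SELECT a.name, b.name AS category
FROM products a
LEFT JOIN categories b ON a.category_id = b.id

Result:
name    | category   
--------+------------
Phone   | Electronics
Mouse   | NULL       
Stapler | Furniture  
Chair   | Electronics
Printer | Furniture  
Webcam  | Electronics
Camera  | Tools      


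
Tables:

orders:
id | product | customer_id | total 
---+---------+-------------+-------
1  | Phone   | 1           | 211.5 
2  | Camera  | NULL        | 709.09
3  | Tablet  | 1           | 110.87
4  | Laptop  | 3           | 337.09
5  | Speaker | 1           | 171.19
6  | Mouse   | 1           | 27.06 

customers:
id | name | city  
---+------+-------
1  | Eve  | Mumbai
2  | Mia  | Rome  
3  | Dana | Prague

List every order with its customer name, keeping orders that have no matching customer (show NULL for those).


LEFT JOIN keeps every row from orders (the left table); where customer_id has no match in customers, the customer columns become NULL. Walk through each order:
  - order 1 (Phone): customer_id=1 -> matches Eve
  - order 2 (Camera): customer_id=NULL, no match -> kept with NULL
  - order 3 (Tablet): customer_id=1 -> matches Eve
  - order 4 (Laptop): customer_id=3 -> matches Dana
  - order 5 (Speaker): customer_id=1 -> matches Eve
  - order 6 (Mouse): customer_id=1 -> matches Eve
All 6 rows appear; 1 has NULL customer.

SQL:
SELECT a.product, b.name AS customer
FROM orders a
LEFT JOIN customers b ON a.customer_id = b.id

Result:
product | customer
--------+---------
Phone   | Eve     
Camera  | NULL    
Tablet  | Eve     
Laptop  | Dana    
Speaker | Eve     
Mouse   | Eve     


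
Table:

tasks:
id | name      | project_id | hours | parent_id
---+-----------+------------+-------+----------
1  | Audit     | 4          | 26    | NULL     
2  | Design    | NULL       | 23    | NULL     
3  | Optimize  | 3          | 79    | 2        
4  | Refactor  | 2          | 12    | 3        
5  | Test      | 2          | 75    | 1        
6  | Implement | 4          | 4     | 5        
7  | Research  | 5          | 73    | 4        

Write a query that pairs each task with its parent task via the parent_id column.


This is a self-join: tasks is joined to a second copy of itself, matching each row's parent_id to another row's id. Use LEFT JOIN so rows with parent_id=NULL are kept.
  - task 1 (Audit): parent_id=NULL -> NULL
  - task 2 (Design): parent_id=NULL -> NULL
  - task 3 (Optimize): parent_id=2 -> Design
  - task 4 (Refactor): parent_id=3 -> Optimize
  - task 5 (Test): parent_id=1 -> Audit
  - task 6 (Implement): parent_id=5 -> Test
  - task 7 (Research): parent_id=4 -> Refactor

SQL:
SELECT a.name AS item, b.name AS parent
FROM tasks a
LEFT JOIN tasks b ON a.parent_id = b.id

Result:
item      | parent  
----------+---------
Audit     | NULL    
Design    | NULL    
Optimize  | Design  
Refactor  | Optimize
Test      | Audit   
Implement | Test    
Research  | Refactor
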